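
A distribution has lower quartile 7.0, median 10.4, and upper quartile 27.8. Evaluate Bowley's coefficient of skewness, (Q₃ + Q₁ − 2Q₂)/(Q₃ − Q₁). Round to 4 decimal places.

numerator: Q₃ + Q₁ − 2Q₂ = 27.8 + 7.0 − 2×10.4 = 14.0000
denominator: Q₃ − Q₁ = 27.8 − 7.0 = 20.8000
Bowley skewness = 14.0000 / 20.8000 ≈ 0.6731

0.6731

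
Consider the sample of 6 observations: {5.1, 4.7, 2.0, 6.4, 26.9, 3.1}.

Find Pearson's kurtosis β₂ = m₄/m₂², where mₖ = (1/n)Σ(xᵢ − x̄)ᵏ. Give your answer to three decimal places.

x̄ = 8.0333
Σ(xᵢ − x̄)² = 439.0733 ⇒ m₂ = 73.17889
Σ(xᵢ − x̄)⁴ = 128823.1721 ⇒ m₄ = 21470.52869
m₂² = 5355.14978
β₂ = m₄/m₂² = 21470.52869 / 5355.14978 ≈ 4.009

4.009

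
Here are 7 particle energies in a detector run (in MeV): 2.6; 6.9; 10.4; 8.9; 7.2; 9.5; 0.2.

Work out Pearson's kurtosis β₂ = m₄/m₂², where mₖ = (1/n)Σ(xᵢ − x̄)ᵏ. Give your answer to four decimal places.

2.0836

x̄ = 6.5286
Σ(xᵢ − x̄)² = 85.5143 ⇒ m₂ = 12.21633
Σ(xᵢ − x̄)⁴ = 2176.7111 ⇒ m₄ = 310.95874
m₂² = 149.23863
β₂ = m₄/m₂² = 310.95874 / 149.23863 ≈ 2.0836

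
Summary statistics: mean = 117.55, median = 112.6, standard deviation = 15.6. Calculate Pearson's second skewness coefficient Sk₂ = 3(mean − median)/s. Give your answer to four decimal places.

Sk₂ = 3(117.55 − 112.6) / 15.6 = 3 × 4.9500 / 15.6
    = 14.8500 / 15.6 ≈ 0.9519

0.9519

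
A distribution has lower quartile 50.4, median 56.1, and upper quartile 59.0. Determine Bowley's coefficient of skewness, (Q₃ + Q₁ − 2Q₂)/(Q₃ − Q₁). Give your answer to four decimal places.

-0.3256

numerator: Q₃ + Q₁ − 2Q₂ = 59.0 + 50.4 − 2×56.1 = -2.8000
denominator: Q₃ − Q₁ = 59.0 − 50.4 = 8.6000
Bowley skewness = -2.8000 / 8.6000 ≈ -0.3256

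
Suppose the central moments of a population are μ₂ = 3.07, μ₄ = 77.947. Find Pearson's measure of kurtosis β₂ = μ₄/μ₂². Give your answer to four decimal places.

μ₂² = 3.07² = 9.42490
μ₄/μ₂² = 77.947 / 9.42490 = 8.27033
β₂ ≈ 8.2703

8.2703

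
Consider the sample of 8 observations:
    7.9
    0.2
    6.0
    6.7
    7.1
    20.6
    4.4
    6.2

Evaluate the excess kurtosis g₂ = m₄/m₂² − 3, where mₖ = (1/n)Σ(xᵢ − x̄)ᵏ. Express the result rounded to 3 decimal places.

1.642

x̄ = 7.3875
Σ(xᵢ − x̄)² = 239.3088 ⇒ m₂ = 29.91359
Σ(xᵢ − x̄)⁴ = 33229.1636 ⇒ m₄ = 4153.64545
m₂² = 894.82309
g₂ = m₄/m₂² − 3 = 4.64186 − 3 ≈ 1.642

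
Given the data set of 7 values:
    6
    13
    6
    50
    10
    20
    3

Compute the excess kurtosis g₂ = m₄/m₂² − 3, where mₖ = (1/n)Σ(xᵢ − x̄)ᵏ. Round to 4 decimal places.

x̄ = 15.4286
Σ(xᵢ − x̄)² = 1583.7143 ⇒ m₂ = 226.24490
Σ(xᵢ − x̄)⁴ = 1469470.4548 ⇒ m₄ = 209924.35069
m₂² = 51186.75385
g₂ = m₄/m₂² − 3 = 4.10115 − 3 ≈ 1.1011

1.1011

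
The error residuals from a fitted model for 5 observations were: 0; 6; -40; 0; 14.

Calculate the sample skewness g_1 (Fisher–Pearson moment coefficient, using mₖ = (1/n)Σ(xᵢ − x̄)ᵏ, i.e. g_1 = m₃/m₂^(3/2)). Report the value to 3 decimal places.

x̄ = (0 + 6 - 40 + 0 + 14) / 5 = -4.0000
deviations (xᵢ − x̄): 4.0000, 10.0000, -36.0000, 4.0000, 18.0000
Σ(xᵢ − x̄)² = 1752.0000 ⇒ m₂ = 1752.0000/5 = 350.40000
Σ(xᵢ − x̄)³ = -39696.0000 ⇒ m₃ = -39696.0000/5 = -7939.20000
m₂^(3/2) = 350.40000^(1.5) = 6559.12861
g_1 = m₃ / m₂^(3/2) = -7939.20000 / 6559.12861 ≈ -1.210

-1.210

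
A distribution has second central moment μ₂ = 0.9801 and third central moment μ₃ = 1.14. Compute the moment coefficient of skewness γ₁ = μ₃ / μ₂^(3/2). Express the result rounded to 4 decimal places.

1.1749

σ = √μ₂ = √0.9801 = 0.99000
σ³ = μ₂^(3/2) = 0.97030
γ₁ = μ₃/σ³ = 1.14 / 0.97030 ≈ 1.1749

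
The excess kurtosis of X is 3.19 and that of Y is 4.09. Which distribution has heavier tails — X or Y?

Higher excess kurtosis ⇒ heavier tails relative to the normal distribution.
3.19 vs 4.09: the larger is 4.09, so Y has heavier tails.

Y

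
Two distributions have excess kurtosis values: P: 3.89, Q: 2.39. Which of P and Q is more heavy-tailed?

P

Higher excess kurtosis ⇒ heavier tails relative to the normal distribution.
3.89 vs 2.39: the larger is 3.89, so P has heavier tails.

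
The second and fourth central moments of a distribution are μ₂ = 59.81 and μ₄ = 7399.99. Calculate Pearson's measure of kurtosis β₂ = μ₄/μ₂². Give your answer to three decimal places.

μ₂² = 59.81² = 3577.23610
μ₄/μ₂² = 7399.99 / 3577.23610 = 2.06863
β₂ ≈ 2.069

2.069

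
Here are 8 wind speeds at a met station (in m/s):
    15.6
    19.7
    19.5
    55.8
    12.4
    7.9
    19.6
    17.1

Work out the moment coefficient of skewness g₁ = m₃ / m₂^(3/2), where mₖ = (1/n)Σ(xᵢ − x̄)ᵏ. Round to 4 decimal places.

x̄ = (15.6 + 19.7 + 19.5 + 55.8 + 12.4 + 7.9 + 19.6 + 17.1) / 8 = 20.9500
deviations (xᵢ − x̄): -5.3500, -1.2500, -1.4500, 34.8500, -8.5500, -13.0500, -1.3500, -3.8500
Σ(xᵢ − x̄)² = 1506.8600 ⇒ m₂ = 1506.8600/8 = 188.35750
Σ(xᵢ − x̄)³ = 39260.9760 ⇒ m₃ = 39260.9760/8 = 4907.62200
m₂^(3/2) = 188.35750^(1.5) = 2585.08231
g₁ = m₃ / m₂^(3/2) = 4907.62200 / 2585.08231 ≈ 1.8984

1.8984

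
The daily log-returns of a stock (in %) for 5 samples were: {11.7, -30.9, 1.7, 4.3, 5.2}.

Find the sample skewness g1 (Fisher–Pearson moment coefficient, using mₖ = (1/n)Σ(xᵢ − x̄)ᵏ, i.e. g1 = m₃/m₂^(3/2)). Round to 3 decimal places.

-1.314

x̄ = (11.7 - 30.9 + 1.7 + 4.3 + 5.2) / 5 = -1.6000
deviations (xᵢ − x̄): 13.3000, -29.3000, 3.3000, 5.9000, 6.8000
Σ(xᵢ − x̄)² = 1127.3200 ⇒ m₂ = 1127.3200/5 = 225.46400
Σ(xᵢ − x̄)³ = -22245.3720 ⇒ m₃ = -22245.3720/5 = -4449.07440
m₂^(3/2) = 225.46400^(1.5) = 3385.44538
g1 = m₃ / m₂^(3/2) = -4449.07440 / 3385.44538 ≈ -1.314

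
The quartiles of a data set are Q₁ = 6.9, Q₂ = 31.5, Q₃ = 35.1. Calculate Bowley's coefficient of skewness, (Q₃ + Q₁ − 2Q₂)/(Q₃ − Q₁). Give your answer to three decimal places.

-0.745

numerator: Q₃ + Q₁ − 2Q₂ = 35.1 + 6.9 − 2×31.5 = -21.0000
denominator: Q₃ − Q₁ = 35.1 − 6.9 = 28.2000
Bowley skewness = -21.0000 / 28.2000 ≈ -0.745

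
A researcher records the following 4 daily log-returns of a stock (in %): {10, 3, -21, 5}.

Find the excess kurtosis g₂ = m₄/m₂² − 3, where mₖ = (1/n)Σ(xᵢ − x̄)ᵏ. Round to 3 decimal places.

-0.771

x̄ = -0.7500
Σ(xᵢ − x̄)² = 572.7500 ⇒ m₂ = 143.18750
Σ(xᵢ − x̄)⁴ = 182796.8281 ⇒ m₄ = 45699.20703
m₂² = 20502.66016
g₂ = m₄/m₂² − 3 = 2.22894 − 3 ≈ -0.771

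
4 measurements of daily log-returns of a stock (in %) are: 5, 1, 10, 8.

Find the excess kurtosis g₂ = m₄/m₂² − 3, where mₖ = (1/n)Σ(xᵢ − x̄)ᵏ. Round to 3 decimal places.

-1.302

x̄ = 6.0000
Σ(xᵢ − x̄)² = 46.0000 ⇒ m₂ = 11.50000
Σ(xᵢ − x̄)⁴ = 898.0000 ⇒ m₄ = 224.50000
m₂² = 132.25000
g₂ = m₄/m₂² − 3 = 1.69754 − 3 ≈ -1.302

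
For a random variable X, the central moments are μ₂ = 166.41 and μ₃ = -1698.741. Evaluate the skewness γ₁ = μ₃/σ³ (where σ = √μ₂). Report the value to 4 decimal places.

σ = √μ₂ = √166.41 = 12.90000
σ³ = μ₂^(3/2) = 2146.68900
γ₁ = μ₃/σ³ = -1698.741 / 2146.68900 ≈ -0.7913

-0.7913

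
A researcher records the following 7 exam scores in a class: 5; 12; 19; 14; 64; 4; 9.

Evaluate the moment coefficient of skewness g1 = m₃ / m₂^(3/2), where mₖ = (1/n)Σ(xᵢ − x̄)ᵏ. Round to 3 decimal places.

1.786

x̄ = (5 + 12 + 19 + 14 + 64 + 4 + 9) / 7 = 18.1429
deviations (xᵢ − x̄): -13.1429, -6.1429, 0.8571, -4.1429, 45.8571, -14.1429, -9.1429
Σ(xᵢ − x̄)² = 2614.8571 ⇒ m₂ = 2614.8571/7 = 373.55102
Σ(xᵢ − x̄)³ = 90266.3265 ⇒ m₃ = 90266.3265/7 = 12895.18950
m₂^(3/2) = 373.55102^(1.5) = 7219.79540
g1 = m₃ / m₂^(3/2) = 12895.18950 / 7219.79540 ≈ 1.786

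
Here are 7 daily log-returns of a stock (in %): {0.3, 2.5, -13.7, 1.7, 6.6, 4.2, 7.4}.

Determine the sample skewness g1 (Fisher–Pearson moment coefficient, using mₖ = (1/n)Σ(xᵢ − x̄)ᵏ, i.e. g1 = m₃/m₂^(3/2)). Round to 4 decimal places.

-1.4979

x̄ = (0.3 + 2.5 - 13.7 + 1.7 + 6.6 + 4.2 + 7.4) / 7 = 1.2857
deviations (xᵢ − x̄): -0.9857, 1.2143, -14.9857, 0.4143, 5.3143, 2.9143, 6.1143
Σ(xᵢ − x̄)² = 301.3086 ⇒ m₂ = 301.3086/7 = 43.04408
Σ(xᵢ − x̄)³ = -2961.0478 ⇒ m₃ = -2961.0478/7 = -423.00682
m₂^(3/2) = 43.04408^(1.5) = 282.40356
g1 = m₃ / m₂^(3/2) = -423.00682 / 282.40356 ≈ -1.4979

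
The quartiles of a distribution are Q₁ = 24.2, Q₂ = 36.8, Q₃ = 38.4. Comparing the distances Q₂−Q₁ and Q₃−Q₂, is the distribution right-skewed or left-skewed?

left-skewed

Q₂ − Q₁ = 12.6;  Q₃ − Q₂ = 1.6
Q₂ − Q₁ > Q₃ − Q₂ ⇒ the lower half is more spread out ⇒ left-skewed.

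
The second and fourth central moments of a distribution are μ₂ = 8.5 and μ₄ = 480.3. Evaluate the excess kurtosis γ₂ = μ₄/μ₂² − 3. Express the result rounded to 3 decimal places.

3.648

μ₂² = 8.5² = 72.25000
μ₄/μ₂² = 480.3 / 72.25000 = 6.64775
γ₂ = 6.64775 − 3 ≈ 3.648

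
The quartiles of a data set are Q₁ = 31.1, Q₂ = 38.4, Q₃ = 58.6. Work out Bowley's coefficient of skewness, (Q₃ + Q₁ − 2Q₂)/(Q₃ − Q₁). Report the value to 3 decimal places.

numerator: Q₃ + Q₁ − 2Q₂ = 58.6 + 31.1 − 2×38.4 = 12.9000
denominator: Q₃ − Q₁ = 58.6 − 31.1 = 27.5000
Bowley skewness = 12.9000 / 27.5000 ≈ 0.469

0.469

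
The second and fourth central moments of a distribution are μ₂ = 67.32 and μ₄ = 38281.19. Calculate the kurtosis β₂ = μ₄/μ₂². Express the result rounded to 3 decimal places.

μ₂² = 67.32² = 4531.98240
μ₄/μ₂² = 38281.19 / 4531.98240 = 8.44690
β₂ ≈ 8.447

8.447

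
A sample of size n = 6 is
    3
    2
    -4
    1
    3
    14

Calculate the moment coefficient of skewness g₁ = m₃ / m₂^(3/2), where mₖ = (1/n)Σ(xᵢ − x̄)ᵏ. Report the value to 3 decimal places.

x̄ = (3 + 2 - 4 + 1 + 3 + 14) / 6 = 3.1667
deviations (xᵢ − x̄): -0.1667, -1.1667, -7.1667, -2.1667, -0.1667, 10.8333
Σ(xᵢ − x̄)² = 174.8333 ⇒ m₂ = 174.8333/6 = 29.13889
Σ(xᵢ − x̄)³ = 891.5556 ⇒ m₃ = 891.5556/6 = 148.59259
m₂^(3/2) = 29.13889^(1.5) = 157.29303
g₁ = m₃ / m₂^(3/2) = 148.59259 / 157.29303 ≈ 0.945

0.945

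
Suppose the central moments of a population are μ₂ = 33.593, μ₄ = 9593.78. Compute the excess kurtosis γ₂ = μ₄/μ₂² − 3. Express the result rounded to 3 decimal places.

5.501

μ₂² = 33.593² = 1128.48965
μ₄/μ₂² = 9593.78 / 1128.48965 = 8.50143
γ₂ = 8.50143 − 3 ≈ 5.501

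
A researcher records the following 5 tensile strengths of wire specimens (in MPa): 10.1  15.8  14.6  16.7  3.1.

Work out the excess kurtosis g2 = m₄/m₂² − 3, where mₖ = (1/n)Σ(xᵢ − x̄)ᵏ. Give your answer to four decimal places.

-0.7481

x̄ = 12.0600
Σ(xᵢ − x̄)² = 126.0920 ⇒ m₂ = 25.21840
Σ(xᵢ − x̄)⁴ = 7160.6930 ⇒ m₄ = 1432.13859
m₂² = 635.96770
g2 = m₄/m₂² − 3 = 2.25190 − 3 ≈ -0.7481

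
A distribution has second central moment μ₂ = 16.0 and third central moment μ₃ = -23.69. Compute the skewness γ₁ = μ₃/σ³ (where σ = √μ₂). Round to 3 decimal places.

σ = √μ₂ = √16.0 = 4.00000
σ³ = μ₂^(3/2) = 64.00000
γ₁ = μ₃/σ³ = -23.69 / 64.00000 ≈ -0.370

-0.370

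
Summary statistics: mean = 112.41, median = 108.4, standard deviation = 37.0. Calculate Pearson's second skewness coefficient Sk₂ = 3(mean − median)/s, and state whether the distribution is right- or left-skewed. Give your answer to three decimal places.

0.325, right-skewed

Sk₂ = 3(112.41 − 108.4) / 37.0 = 3 × 4.0100 / 37.0
    = 12.0300 / 37.0 ≈ 0.325
Sk₂ > 0 ⇒ mean > median ⇒ right-skewed (positive skew).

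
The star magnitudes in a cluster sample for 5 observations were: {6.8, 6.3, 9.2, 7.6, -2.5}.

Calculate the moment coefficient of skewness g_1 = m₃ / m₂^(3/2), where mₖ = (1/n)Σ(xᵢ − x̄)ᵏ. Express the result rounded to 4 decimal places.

-1.2807

x̄ = (6.8 + 6.3 + 9.2 + 7.6 - 2.5) / 5 = 5.4800
deviations (xᵢ − x̄): 1.3200, 0.8200, 3.7200, 2.1200, -7.9800
Σ(xᵢ − x̄)² = 84.4280 ⇒ m₂ = 84.4280/5 = 16.88560
Σ(xᵢ − x̄)³ = -444.3113 ⇒ m₃ = -444.3113/5 = -88.86226
m₂^(3/2) = 16.88560^(1.5) = 69.38646
g_1 = m₃ / m₂^(3/2) = -88.86226 / 69.38646 ≈ -1.2807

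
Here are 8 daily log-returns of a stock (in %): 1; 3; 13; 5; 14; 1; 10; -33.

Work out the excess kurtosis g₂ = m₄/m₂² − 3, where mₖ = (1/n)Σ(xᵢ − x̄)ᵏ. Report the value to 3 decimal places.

x̄ = 1.7500
Σ(xᵢ − x̄)² = 1565.5000 ⇒ m₂ = 195.68750
Σ(xᵢ − x̄)⁴ = 1501491.1563 ⇒ m₄ = 187686.39453
m₂² = 38293.59766
g₂ = m₄/m₂² − 3 = 4.90125 − 3 ≈ 1.901

1.901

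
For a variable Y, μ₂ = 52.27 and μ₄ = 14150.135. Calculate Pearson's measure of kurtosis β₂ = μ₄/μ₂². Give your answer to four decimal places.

μ₂² = 52.27² = 2732.15290
μ₄/μ₂² = 14150.135 / 2732.15290 = 5.17912
β₂ ≈ 5.1791

5.1791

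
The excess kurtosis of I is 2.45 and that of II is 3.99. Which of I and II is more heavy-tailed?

II

Higher excess kurtosis ⇒ heavier tails relative to the normal distribution.
2.45 vs 3.99: the larger is 3.99, so II has heavier tails.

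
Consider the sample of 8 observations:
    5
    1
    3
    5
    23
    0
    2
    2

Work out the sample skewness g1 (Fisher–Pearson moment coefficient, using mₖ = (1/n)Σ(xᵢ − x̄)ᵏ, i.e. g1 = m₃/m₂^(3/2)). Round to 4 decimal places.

2.0205

x̄ = (5 + 1 + 3 + 5 + 23 + 0 + 2 + 2) / 8 = 5.1250
deviations (xᵢ − x̄): -0.1250, -4.1250, -2.1250, -0.1250, 17.8750, -5.1250, -3.1250, -3.1250
Σ(xᵢ − x̄)² = 386.8750 ⇒ m₂ = 386.8750/8 = 48.35938
Σ(xᵢ − x̄)³ = 5435.9063 ⇒ m₃ = 5435.9063/8 = 679.48828
m₂^(3/2) = 48.35938^(1.5) = 336.29547
g1 = m₃ / m₂^(3/2) = 679.48828 / 336.29547 ≈ 2.0205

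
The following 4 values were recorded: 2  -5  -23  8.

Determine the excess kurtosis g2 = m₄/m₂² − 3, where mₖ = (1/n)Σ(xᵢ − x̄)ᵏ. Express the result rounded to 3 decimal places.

x̄ = -4.5000
Σ(xᵢ − x̄)² = 541.0000 ⇒ m₂ = 135.25000
Σ(xᵢ − x̄)⁴ = 143334.2500 ⇒ m₄ = 35833.56250
m₂² = 18292.56250
g2 = m₄/m₂² − 3 = 1.95891 − 3 ≈ -1.041

-1.041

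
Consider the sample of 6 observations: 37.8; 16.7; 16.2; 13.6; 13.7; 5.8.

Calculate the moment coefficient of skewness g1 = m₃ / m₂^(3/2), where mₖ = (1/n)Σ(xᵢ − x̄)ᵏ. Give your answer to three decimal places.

x̄ = (37.8 + 16.7 + 16.2 + 13.6 + 13.7 + 5.8) / 6 = 17.3000
deviations (xᵢ − x̄): 20.5000, -0.6000, -1.1000, -3.7000, -3.6000, -11.5000
Σ(xᵢ − x̄)² = 580.7200 ⇒ m₂ = 580.7200/6 = 96.78667
Σ(xᵢ − x̄)³ = 6995.3940 ⇒ m₃ = 6995.3940/6 = 1165.89900
m₂^(3/2) = 96.78667^(1.5) = 952.18931
g1 = m₃ / m₂^(3/2) = 1165.89900 / 952.18931 ≈ 1.224

1.224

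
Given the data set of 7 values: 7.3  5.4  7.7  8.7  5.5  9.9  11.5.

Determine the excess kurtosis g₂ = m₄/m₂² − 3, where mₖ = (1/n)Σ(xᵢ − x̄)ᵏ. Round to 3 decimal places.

-1.061

x̄ = 8.0000
Σ(xᵢ − x̄)² = 29.9400 ⇒ m₂ = 4.27714
Σ(xᵢ − x̄)⁴ = 248.3430 ⇒ m₄ = 35.47757
m₂² = 18.29395
g₂ = m₄/m₂² − 3 = 1.93931 − 3 ≈ -1.061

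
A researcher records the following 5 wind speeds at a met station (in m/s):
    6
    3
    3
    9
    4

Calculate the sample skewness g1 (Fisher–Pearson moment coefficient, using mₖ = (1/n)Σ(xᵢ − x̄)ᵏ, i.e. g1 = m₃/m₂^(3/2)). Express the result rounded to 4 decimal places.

x̄ = (6 + 3 + 3 + 9 + 4) / 5 = 5.0000
deviations (xᵢ − x̄): 1.0000, -2.0000, -2.0000, 4.0000, -1.0000
Σ(xᵢ − x̄)² = 26.0000 ⇒ m₂ = 26.0000/5 = 5.20000
Σ(xᵢ − x̄)³ = 48.0000 ⇒ m₃ = 48.0000/5 = 9.60000
m₂^(3/2) = 5.20000^(1.5) = 11.85782
g1 = m₃ / m₂^(3/2) = 9.60000 / 11.85782 ≈ 0.8096

0.8096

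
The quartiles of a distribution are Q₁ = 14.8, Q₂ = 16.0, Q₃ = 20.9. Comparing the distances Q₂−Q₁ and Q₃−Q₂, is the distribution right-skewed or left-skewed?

right-skewed

Q₂ − Q₁ = 1.2;  Q₃ − Q₂ = 4.9
Q₃ − Q₂ > Q₂ − Q₁ ⇒ the upper half is more spread out ⇒ right-skewed.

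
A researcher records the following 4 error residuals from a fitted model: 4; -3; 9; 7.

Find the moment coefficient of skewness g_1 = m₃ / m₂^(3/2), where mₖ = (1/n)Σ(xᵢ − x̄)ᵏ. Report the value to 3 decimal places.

x̄ = (4 - 3 + 9 + 7) / 4 = 4.2500
deviations (xᵢ − x̄): -0.2500, -7.2500, 4.7500, 2.7500
Σ(xᵢ − x̄)² = 82.7500 ⇒ m₂ = 82.7500/4 = 20.68750
Σ(xᵢ − x̄)³ = -253.1250 ⇒ m₃ = -253.1250/4 = -63.28125
m₂^(3/2) = 20.68750^(1.5) = 94.09402
g_1 = m₃ / m₂^(3/2) = -63.28125 / 94.09402 ≈ -0.673

-0.673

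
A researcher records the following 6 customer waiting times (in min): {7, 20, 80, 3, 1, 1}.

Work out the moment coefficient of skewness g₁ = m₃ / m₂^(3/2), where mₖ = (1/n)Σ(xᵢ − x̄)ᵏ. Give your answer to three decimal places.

1.593

x̄ = (7 + 20 + 80 + 3 + 1 + 1) / 6 = 18.6667
deviations (xᵢ − x̄): -11.6667, 1.3333, 61.3333, -15.6667, -17.6667, -17.6667
Σ(xᵢ − x̄)² = 4769.3333 ⇒ m₂ = 4769.3333/6 = 794.88889
Σ(xᵢ − x̄)³ = 214263.5556 ⇒ m₃ = 214263.5556/6 = 35710.59259
m₂^(3/2) = 794.88889^(1.5) = 22410.91764
g₁ = m₃ / m₂^(3/2) = 35710.59259 / 22410.91764 ≈ 1.593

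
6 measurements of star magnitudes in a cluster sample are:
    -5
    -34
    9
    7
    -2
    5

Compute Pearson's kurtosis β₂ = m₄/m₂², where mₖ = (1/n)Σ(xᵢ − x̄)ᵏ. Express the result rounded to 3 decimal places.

3.419

x̄ = -3.3333
Σ(xᵢ − x̄)² = 1273.3333 ⇒ m₂ = 212.22222
Σ(xᵢ − x̄)⁴ = 923808.4444 ⇒ m₄ = 153968.07407
m₂² = 45038.27160
β₂ = m₄/m₂² = 153968.07407 / 45038.27160 ≈ 3.419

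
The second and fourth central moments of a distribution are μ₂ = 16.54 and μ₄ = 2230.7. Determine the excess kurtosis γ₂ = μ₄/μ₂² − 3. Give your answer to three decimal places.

μ₂² = 16.54² = 273.57160
μ₄/μ₂² = 2230.7 / 273.57160 = 8.15399
γ₂ = 8.15399 − 3 ≈ 5.154

5.154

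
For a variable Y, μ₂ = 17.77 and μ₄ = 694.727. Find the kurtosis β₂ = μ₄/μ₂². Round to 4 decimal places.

μ₂² = 17.77² = 315.77290
μ₄/μ₂² = 694.727 / 315.77290 = 2.20008
β₂ ≈ 2.2001

2.2001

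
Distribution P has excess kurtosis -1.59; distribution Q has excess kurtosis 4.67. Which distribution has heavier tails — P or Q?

Higher excess kurtosis ⇒ heavier tails relative to the normal distribution.
-1.59 vs 4.67: the larger is 4.67, so Q has heavier tails. (Q is leptokurtic — heavier-than-normal tails; the other is platykurtic.)

Q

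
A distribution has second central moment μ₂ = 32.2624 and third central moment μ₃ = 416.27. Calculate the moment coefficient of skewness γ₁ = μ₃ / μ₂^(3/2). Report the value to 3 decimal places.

σ = √μ₂ = √32.2624 = 5.68000
σ³ = μ₂^(3/2) = 183.25043
γ₁ = μ₃/σ³ = 416.27 / 183.25043 ≈ 2.272

2.272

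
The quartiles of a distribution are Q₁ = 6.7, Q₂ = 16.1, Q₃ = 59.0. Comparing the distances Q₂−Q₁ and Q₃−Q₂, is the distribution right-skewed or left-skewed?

Q₂ − Q₁ = 9.4;  Q₃ − Q₂ = 42.9
Q₃ − Q₂ > Q₂ − Q₁ ⇒ the upper half is more spread out ⇒ right-skewed.

right-skewed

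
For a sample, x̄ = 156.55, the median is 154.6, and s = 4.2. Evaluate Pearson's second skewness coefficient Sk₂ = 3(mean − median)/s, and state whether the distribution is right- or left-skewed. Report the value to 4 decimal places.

1.3929, right-skewed

Sk₂ = 3(156.55 − 154.6) / 4.2 = 3 × 1.9500 / 4.2
    = 5.8500 / 4.2 ≈ 1.3929
Sk₂ > 0 ⇒ mean > median ⇒ right-skewed (positive skew).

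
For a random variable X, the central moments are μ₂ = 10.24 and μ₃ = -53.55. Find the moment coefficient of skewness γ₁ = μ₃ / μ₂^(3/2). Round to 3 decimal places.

-1.634

σ = √μ₂ = √10.24 = 3.20000
σ³ = μ₂^(3/2) = 32.76800
γ₁ = μ₃/σ³ = -53.55 / 32.76800 ≈ -1.634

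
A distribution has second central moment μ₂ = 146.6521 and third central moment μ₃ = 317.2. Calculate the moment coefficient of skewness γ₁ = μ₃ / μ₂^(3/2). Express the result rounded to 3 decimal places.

σ = √μ₂ = √146.6521 = 12.11000
σ³ = μ₂^(3/2) = 1775.95693
γ₁ = μ₃/σ³ = 317.2 / 1775.95693 ≈ 0.179

0.179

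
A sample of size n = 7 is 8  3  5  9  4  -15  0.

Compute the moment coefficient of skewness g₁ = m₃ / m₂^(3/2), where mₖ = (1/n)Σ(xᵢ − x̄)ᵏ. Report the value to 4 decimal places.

-1.4747

x̄ = (8 + 3 + 5 + 9 + 4 - 15 + 0) / 7 = 2.0000
deviations (xᵢ − x̄): 6.0000, 1.0000, 3.0000, 7.0000, 2.0000, -17.0000, -2.0000
Σ(xᵢ − x̄)² = 392.0000 ⇒ m₂ = 392.0000/7 = 56.00000
Σ(xᵢ − x̄)³ = -4326.0000 ⇒ m₃ = -4326.0000/7 = -618.00000
m₂^(3/2) = 56.00000^(1.5) = 419.06563
g₁ = m₃ / m₂^(3/2) = -618.00000 / 419.06563 ≈ -1.4747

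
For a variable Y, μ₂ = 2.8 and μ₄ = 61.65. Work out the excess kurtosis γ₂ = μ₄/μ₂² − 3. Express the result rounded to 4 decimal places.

μ₂² = 2.8² = 7.84000
μ₄/μ₂² = 61.65 / 7.84000 = 7.86352
γ₂ = 7.86352 − 3 ≈ 4.8635

4.8635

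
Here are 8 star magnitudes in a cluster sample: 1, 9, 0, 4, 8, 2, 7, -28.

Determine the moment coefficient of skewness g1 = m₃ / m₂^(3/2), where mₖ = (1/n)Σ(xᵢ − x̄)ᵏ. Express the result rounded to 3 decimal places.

-1.922

x̄ = (1 + 9 + 0 + 4 + 8 + 2 + 7 - 28) / 8 = 0.3750
deviations (xᵢ − x̄): 0.6250, 8.6250, -0.3750, 3.6250, 7.6250, 1.6250, 6.6250, -28.3750
Σ(xᵢ − x̄)² = 997.8750 ⇒ m₂ = 997.8750/8 = 124.73438
Σ(xᵢ − x̄)³ = -21418.0313 ⇒ m₃ = -21418.0313/8 = -2677.25391
m₂^(3/2) = 124.73438^(1.5) = 1393.09019
g1 = m₃ / m₂^(3/2) = -2677.25391 / 1393.09019 ≈ -1.922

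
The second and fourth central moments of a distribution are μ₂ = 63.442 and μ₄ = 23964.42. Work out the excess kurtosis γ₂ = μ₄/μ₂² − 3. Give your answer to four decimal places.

2.9541

μ₂² = 63.442² = 4024.88736
μ₄/μ₂² = 23964.42 / 4024.88736 = 5.95406
γ₂ = 5.95406 − 3 ≈ 2.9541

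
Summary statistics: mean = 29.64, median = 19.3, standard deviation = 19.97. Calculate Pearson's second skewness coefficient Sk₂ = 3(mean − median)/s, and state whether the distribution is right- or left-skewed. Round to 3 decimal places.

1.553, right-skewed

Sk₂ = 3(29.64 − 19.3) / 19.97 = 3 × 10.3400 / 19.97
    = 31.0200 / 19.97 ≈ 1.553
Sk₂ > 0 ⇒ mean > median ⇒ right-skewed (positive skew).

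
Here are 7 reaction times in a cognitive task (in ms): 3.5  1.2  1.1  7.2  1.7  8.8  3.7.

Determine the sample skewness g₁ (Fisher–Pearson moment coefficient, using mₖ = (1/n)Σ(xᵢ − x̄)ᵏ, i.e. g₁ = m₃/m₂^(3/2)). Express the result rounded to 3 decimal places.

x̄ = (3.5 + 1.2 + 1.1 + 7.2 + 1.7 + 8.8 + 3.7) / 7 = 3.8857
deviations (xᵢ − x̄): -0.3857, -2.6857, -2.7857, 3.3143, -2.1857, 4.9143, -0.1857
Σ(xᵢ − x̄)² = 55.0686 ⇒ m₂ = 55.0686/7 = 7.86694
Σ(xᵢ − x̄)³ = 103.5911 ⇒ m₃ = 103.5911/7 = 14.79873
m₂^(3/2) = 7.86694^(1.5) = 22.06524
g₁ = m₃ / m₂^(3/2) = 14.79873 / 22.06524 ≈ 0.671

0.671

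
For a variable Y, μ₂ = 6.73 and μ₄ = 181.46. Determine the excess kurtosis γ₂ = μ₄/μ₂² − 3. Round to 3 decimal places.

1.006

μ₂² = 6.73² = 45.29290
μ₄/μ₂² = 181.46 / 45.29290 = 4.00637
γ₂ = 4.00637 − 3 ≈ 1.006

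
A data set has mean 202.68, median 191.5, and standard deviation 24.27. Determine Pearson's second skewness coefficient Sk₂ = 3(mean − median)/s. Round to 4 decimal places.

1.3820

Sk₂ = 3(202.68 − 191.5) / 24.27 = 3 × 11.1800 / 24.27
    = 33.5400 / 24.27 ≈ 1.3820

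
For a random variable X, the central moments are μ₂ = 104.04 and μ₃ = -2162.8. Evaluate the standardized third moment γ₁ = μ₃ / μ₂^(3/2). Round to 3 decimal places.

σ = √μ₂ = √104.04 = 10.20000
σ³ = μ₂^(3/2) = 1061.20800
γ₁ = μ₃/σ³ = -2162.8 / 1061.20800 ≈ -2.038

-2.038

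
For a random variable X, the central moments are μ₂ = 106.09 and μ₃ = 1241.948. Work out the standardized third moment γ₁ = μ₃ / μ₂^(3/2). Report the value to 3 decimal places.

σ = √μ₂ = √106.09 = 10.30000
σ³ = μ₂^(3/2) = 1092.72700
γ₁ = μ₃/σ³ = 1241.948 / 1092.72700 ≈ 1.137

1.137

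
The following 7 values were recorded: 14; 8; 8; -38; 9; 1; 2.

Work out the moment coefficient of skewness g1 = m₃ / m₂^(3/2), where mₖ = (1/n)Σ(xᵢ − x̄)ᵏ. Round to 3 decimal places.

x̄ = (14 + 8 + 8 - 38 + 9 + 1 + 2) / 7 = 0.5714
deviations (xᵢ − x̄): 13.4286, 7.4286, 7.4286, -38.5714, 8.4286, 0.4286, 1.4286
Σ(xᵢ − x̄)² = 1851.7143 ⇒ m₂ = 1851.7143/7 = 264.53061
Σ(xᵢ − x̄)³ = -53541.6735 ⇒ m₃ = -53541.6735/7 = -7648.81050
m₂^(3/2) = 264.53061^(1.5) = 4302.43092
g1 = m₃ / m₂^(3/2) = -7648.81050 / 4302.43092 ≈ -1.778

-1.778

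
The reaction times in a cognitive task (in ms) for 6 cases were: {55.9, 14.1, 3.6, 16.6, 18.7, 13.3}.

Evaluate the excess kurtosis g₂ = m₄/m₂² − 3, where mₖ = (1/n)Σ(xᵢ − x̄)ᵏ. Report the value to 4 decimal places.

x̄ = 20.3667
Σ(xᵢ − x̄)² = 1649.9133 ⇒ m₂ = 274.98556
Σ(xᵢ − x̄)⁴ = 1677477.7428 ⇒ m₄ = 279579.62380
m₂² = 75617.05576
g₂ = m₄/m₂² − 3 = 3.69731 − 3 ≈ 0.6973

0.6973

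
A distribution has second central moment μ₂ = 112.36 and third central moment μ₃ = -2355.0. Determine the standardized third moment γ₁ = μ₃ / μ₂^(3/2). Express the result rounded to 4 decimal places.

σ = √μ₂ = √112.36 = 10.60000
σ³ = μ₂^(3/2) = 1191.01600
γ₁ = μ₃/σ³ = -2355.0 / 1191.01600 ≈ -1.9773

-1.9773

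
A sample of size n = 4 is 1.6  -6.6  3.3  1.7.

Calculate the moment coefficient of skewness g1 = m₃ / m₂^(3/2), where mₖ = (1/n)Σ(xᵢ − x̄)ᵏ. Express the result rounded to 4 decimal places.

-1.0464

x̄ = (1.6 - 6.6 + 3.3 + 1.7) / 4 = 0.0000
deviations (xᵢ − x̄): 1.6000, -6.6000, 3.3000, 1.7000
Σ(xᵢ − x̄)² = 59.9000 ⇒ m₂ = 59.9000/4 = 14.97500
Σ(xᵢ − x̄)³ = -242.5500 ⇒ m₃ = -242.5500/4 = -60.63750
m₂^(3/2) = 14.97500^(1.5) = 57.94957
g1 = m₃ / m₂^(3/2) = -60.63750 / 57.94957 ≈ -1.0464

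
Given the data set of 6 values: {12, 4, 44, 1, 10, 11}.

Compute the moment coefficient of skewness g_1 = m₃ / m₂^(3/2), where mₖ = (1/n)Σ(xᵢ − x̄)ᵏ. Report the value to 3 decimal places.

1.472

x̄ = (12 + 4 + 44 + 1 + 10 + 11) / 6 = 13.6667
deviations (xᵢ − x̄): -1.6667, -9.6667, 30.3333, -12.6667, -3.6667, -2.6667
Σ(xᵢ − x̄)² = 1197.3333 ⇒ m₂ = 1197.3333/6 = 199.55556
Σ(xᵢ − x̄)³ = 24901.5556 ⇒ m₃ = 24901.5556/6 = 4150.25926
m₂^(3/2) = 199.55556^(1.5) = 2819.00427
g_1 = m₃ / m₂^(3/2) = 4150.25926 / 2819.00427 ≈ 1.472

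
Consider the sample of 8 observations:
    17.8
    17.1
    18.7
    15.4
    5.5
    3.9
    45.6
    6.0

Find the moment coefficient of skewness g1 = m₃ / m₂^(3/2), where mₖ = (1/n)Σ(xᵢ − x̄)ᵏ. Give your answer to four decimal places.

x̄ = (17.8 + 17.1 + 18.7 + 15.4 + 5.5 + 3.9 + 45.6 + 6.0) / 8 = 16.2500
deviations (xᵢ − x̄): 1.5500, 0.8500, 2.4500, -0.8500, -10.7500, -12.3500, 29.3500, -10.2500
Σ(xᵢ − x̄)² = 1244.4200 ⇒ m₂ = 1244.4200/8 = 155.55250
Σ(xᵢ − x̄)³ = 21098.3400 ⇒ m₃ = 21098.3400/8 = 2637.29250
m₂^(3/2) = 155.55250^(1.5) = 1940.06148
g1 = m₃ / m₂^(3/2) = 2637.29250 / 1940.06148 ≈ 1.3594

1.3594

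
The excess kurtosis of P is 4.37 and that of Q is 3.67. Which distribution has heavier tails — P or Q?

P

Higher excess kurtosis ⇒ heavier tails relative to the normal distribution.
4.37 vs 3.67: the larger is 4.37, so P has heavier tails.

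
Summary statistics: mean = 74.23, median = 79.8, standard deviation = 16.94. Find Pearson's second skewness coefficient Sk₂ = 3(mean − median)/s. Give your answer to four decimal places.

-0.9864

Sk₂ = 3(74.23 − 79.8) / 16.94 = 3 × -5.5700 / 16.94
    = -16.7100 / 16.94 ≈ -0.9864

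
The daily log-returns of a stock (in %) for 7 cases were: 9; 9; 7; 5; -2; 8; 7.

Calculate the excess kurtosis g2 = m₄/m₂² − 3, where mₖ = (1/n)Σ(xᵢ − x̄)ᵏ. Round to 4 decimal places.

1.0290

x̄ = 6.1429
Σ(xᵢ − x̄)² = 88.8571 ⇒ m₂ = 12.69388
Σ(xᵢ − x̄)⁴ = 4544.4606 ⇒ m₄ = 649.20866
m₂² = 161.13453
g2 = m₄/m₂² − 3 = 4.02899 − 3 ≈ 1.0290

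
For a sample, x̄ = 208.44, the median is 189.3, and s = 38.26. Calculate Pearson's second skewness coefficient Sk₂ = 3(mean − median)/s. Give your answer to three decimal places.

1.501

Sk₂ = 3(208.44 − 189.3) / 38.26 = 3 × 19.1400 / 38.26
    = 57.4200 / 38.26 ≈ 1.501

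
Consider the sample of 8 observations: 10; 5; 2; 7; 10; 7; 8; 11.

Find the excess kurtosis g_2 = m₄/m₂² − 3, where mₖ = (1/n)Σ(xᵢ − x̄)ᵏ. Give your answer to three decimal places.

x̄ = 7.5000
Σ(xᵢ − x̄)² = 62.0000 ⇒ m₂ = 7.75000
Σ(xᵢ − x̄)⁴ = 1182.5000 ⇒ m₄ = 147.81250
m₂² = 60.06250
g_2 = m₄/m₂² − 3 = 2.46098 − 3 ≈ -0.539

-0.539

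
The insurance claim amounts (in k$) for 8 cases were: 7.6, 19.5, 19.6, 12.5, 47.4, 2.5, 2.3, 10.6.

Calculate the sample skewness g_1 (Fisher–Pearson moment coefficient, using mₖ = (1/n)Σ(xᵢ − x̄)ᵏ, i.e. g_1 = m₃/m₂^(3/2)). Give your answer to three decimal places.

1.407

x̄ = (7.6 + 19.5 + 19.6 + 12.5 + 47.4 + 2.5 + 2.3 + 10.6) / 8 = 15.2500
deviations (xᵢ − x̄): -7.6500, 4.2500, 4.3500, -2.7500, 32.1500, -12.7500, -12.9500, -4.6500
Σ(xᵢ − x̄)² = 1488.5800 ⇒ m₂ = 1488.5800/8 = 186.07250
Σ(xᵢ − x̄)³ = 28576.5840 ⇒ m₃ = 28576.5840/8 = 3572.07300
m₂^(3/2) = 186.07250^(1.5) = 2538.18509
g_1 = m₃ / m₂^(3/2) = 3572.07300 / 2538.18509 ≈ 1.407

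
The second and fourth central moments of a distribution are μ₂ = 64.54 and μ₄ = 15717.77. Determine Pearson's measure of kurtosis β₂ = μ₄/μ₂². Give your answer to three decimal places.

3.773

μ₂² = 64.54² = 4165.41160
μ₄/μ₂² = 15717.77 / 4165.41160 = 3.77340
β₂ ≈ 3.773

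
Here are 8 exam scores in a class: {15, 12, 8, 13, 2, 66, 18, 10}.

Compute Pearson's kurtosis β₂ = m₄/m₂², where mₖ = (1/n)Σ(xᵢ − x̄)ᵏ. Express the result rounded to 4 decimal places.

x̄ = 18.0000
Σ(xᵢ − x̄)² = 2794.0000 ⇒ m₂ = 349.25000
Σ(xᵢ − x̄)⁴ = 5390050.0000 ⇒ m₄ = 673756.25000
m₂² = 121975.56250
β₂ = m₄/m₂² = 673756.25000 / 121975.56250 ≈ 5.5237

5.5237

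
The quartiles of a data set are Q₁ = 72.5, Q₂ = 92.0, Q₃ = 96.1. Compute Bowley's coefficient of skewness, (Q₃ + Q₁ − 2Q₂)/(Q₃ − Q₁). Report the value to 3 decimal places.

-0.653

numerator: Q₃ + Q₁ − 2Q₂ = 96.1 + 72.5 − 2×92.0 = -15.4000
denominator: Q₃ − Q₁ = 96.1 − 72.5 = 23.6000
Bowley skewness = -15.4000 / 23.6000 ≈ -0.653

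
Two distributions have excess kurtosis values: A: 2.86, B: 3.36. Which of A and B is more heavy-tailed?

B

Higher excess kurtosis ⇒ heavier tails relative to the normal distribution.
2.86 vs 3.36: the larger is 3.36, so B has heavier tails.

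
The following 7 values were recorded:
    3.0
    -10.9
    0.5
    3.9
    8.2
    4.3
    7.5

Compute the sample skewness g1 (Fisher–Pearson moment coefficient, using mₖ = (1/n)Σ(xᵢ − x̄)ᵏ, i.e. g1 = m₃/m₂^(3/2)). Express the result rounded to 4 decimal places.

-1.3613

x̄ = (3.0 - 10.9 + 0.5 + 3.9 + 8.2 + 4.3 + 7.5) / 7 = 2.3571
deviations (xᵢ − x̄): 0.6429, -13.2571, -1.8571, 1.5429, 5.8429, 1.9429, 5.1429
Σ(xᵢ − x̄)² = 246.3571 ⇒ m₂ = 246.3571/7 = 35.19388
Σ(xᵢ − x̄)³ = -1989.6080 ⇒ m₃ = -1989.6080/7 = -284.22971
m₂^(3/2) = 35.19388^(1.5) = 208.78567
g1 = m₃ / m₂^(3/2) = -284.22971 / 208.78567 ≈ -1.3613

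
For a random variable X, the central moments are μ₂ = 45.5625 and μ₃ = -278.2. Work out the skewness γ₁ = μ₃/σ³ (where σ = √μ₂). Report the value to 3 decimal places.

-0.905

σ = √μ₂ = √45.5625 = 6.75000
σ³ = μ₂^(3/2) = 307.54688
γ₁ = μ₃/σ³ = -278.2 / 307.54688 ≈ -0.905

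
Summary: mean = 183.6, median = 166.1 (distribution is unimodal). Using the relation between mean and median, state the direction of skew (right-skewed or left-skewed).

mean − median = 183.6 − 166.1 = 17.5
mean > median ⇒ the longer tail is on the right ⇒ right-skewed (positively skewed).

right-skewed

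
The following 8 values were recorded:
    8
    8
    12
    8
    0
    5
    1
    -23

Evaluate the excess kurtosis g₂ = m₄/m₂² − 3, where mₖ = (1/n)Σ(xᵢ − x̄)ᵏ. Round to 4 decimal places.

1.7660

x̄ = 2.3750
Σ(xᵢ − x̄)² = 845.8750 ⇒ m₂ = 105.73438
Σ(xᵢ − x̄)⁴ = 426263.6816 ⇒ m₄ = 53282.96021
m₂² = 11179.75806
g₂ = m₄/m₂² − 3 = 4.76602 − 3 ≈ 1.7660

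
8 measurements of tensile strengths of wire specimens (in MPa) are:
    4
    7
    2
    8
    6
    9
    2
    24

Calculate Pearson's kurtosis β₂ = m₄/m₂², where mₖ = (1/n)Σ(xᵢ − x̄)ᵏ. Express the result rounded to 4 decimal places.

4.7237

x̄ = 7.7500
Σ(xᵢ − x̄)² = 349.5000 ⇒ m₂ = 43.68750
Σ(xᵢ − x̄)⁴ = 72125.1563 ⇒ m₄ = 9015.64453
m₂² = 1908.59766
β₂ = m₄/m₂² = 9015.64453 / 1908.59766 ≈ 4.7237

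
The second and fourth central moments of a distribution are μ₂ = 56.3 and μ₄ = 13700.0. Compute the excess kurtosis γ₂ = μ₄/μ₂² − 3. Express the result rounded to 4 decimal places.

μ₂² = 56.3² = 3169.69000
μ₄/μ₂² = 13700.0 / 3169.69000 = 4.32219
γ₂ = 4.32219 − 3 ≈ 1.3222

1.3222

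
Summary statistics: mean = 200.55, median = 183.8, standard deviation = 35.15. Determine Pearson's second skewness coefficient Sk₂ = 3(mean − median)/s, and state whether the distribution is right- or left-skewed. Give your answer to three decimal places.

Sk₂ = 3(200.55 − 183.8) / 35.15 = 3 × 16.7500 / 35.15
    = 50.2500 / 35.15 ≈ 1.430
Sk₂ > 0 ⇒ mean > median ⇒ right-skewed (positive skew).

1.430, right-skewed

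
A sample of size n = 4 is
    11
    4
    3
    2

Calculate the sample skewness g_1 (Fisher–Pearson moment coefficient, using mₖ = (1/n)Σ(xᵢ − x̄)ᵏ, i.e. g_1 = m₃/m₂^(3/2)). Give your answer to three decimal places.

x̄ = (11 + 4 + 3 + 2) / 4 = 5.0000
deviations (xᵢ − x̄): 6.0000, -1.0000, -2.0000, -3.0000
Σ(xᵢ − x̄)² = 50.0000 ⇒ m₂ = 50.0000/4 = 12.50000
Σ(xᵢ − x̄)³ = 180.0000 ⇒ m₃ = 180.0000/4 = 45.00000
m₂^(3/2) = 12.50000^(1.5) = 44.19417
g_1 = m₃ / m₂^(3/2) = 45.00000 / 44.19417 ≈ 1.018

1.018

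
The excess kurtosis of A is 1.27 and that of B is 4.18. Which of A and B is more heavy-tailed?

Higher excess kurtosis ⇒ heavier tails relative to the normal distribution.
1.27 vs 4.18: the larger is 4.18, so B has heavier tails.

B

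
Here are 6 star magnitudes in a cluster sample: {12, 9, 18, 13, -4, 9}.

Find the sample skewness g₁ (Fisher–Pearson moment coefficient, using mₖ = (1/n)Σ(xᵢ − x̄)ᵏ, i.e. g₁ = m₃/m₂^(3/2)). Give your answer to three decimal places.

-0.968

x̄ = (12 + 9 + 18 + 13 - 4 + 9) / 6 = 9.5000
deviations (xᵢ − x̄): 2.5000, -0.5000, 8.5000, 3.5000, -13.5000, -0.5000
Σ(xᵢ − x̄)² = 273.5000 ⇒ m₂ = 273.5000/6 = 45.58333
Σ(xᵢ − x̄)³ = -1788.0000 ⇒ m₃ = -1788.0000/6 = -298.00000
m₂^(3/2) = 45.58333^(1.5) = 307.75784
g₁ = m₃ / m₂^(3/2) = -298.00000 / 307.75784 ≈ -0.968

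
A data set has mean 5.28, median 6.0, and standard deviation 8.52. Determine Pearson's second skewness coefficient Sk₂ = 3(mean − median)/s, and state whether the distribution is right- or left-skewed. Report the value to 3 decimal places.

-0.254, left-skewed

Sk₂ = 3(5.28 − 6.0) / 8.52 = 3 × -0.7200 / 8.52
    = -2.1600 / 8.52 ≈ -0.254
Sk₂ < 0 ⇒ mean < median ⇒ left-skewed (negative skew).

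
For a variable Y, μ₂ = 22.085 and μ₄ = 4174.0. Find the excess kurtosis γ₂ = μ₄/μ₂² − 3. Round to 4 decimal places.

5.5577

μ₂² = 22.085² = 487.74723
μ₄/μ₂² = 4174.0 / 487.74723 = 8.55771
γ₂ = 8.55771 − 3 ≈ 5.5577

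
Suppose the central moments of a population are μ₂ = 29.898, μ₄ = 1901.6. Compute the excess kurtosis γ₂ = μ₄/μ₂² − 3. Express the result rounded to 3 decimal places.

μ₂² = 29.898² = 893.89040
μ₄/μ₂² = 1901.6 / 893.89040 = 2.12733
γ₂ = 2.12733 − 3 ≈ -0.873

-0.873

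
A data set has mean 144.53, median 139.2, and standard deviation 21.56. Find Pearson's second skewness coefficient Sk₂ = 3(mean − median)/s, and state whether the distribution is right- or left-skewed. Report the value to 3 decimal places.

Sk₂ = 3(144.53 − 139.2) / 21.56 = 3 × 5.3300 / 21.56
    = 15.9900 / 21.56 ≈ 0.742
Sk₂ > 0 ⇒ mean > median ⇒ right-skewed (positive skew).

0.742, right-skewed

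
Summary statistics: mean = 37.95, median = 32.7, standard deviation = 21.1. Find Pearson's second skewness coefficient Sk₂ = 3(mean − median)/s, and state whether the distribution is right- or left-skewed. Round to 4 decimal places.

0.7464, right-skewed

Sk₂ = 3(37.95 − 32.7) / 21.1 = 3 × 5.2500 / 21.1
    = 15.7500 / 21.1 ≈ 0.7464
Sk₂ > 0 ⇒ mean > median ⇒ right-skewed (positive skew).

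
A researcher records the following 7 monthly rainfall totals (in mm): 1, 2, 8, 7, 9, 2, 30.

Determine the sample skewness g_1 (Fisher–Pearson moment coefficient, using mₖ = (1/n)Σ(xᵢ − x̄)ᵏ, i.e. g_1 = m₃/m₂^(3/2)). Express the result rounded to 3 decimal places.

x̄ = (1 + 2 + 8 + 7 + 9 + 2 + 30) / 7 = 8.4286
deviations (xᵢ − x̄): -7.4286, -6.4286, -0.4286, -1.4286, 0.5714, -6.4286, 21.5714
Σ(xᵢ − x̄)² = 605.7143 ⇒ m₂ = 605.7143/7 = 86.53061
Σ(xᵢ − x̄)³ = 9093.6735 ⇒ m₃ = 9093.6735/7 = 1299.09621
m₂^(3/2) = 86.53061^(1.5) = 804.92361
g_1 = m₃ / m₂^(3/2) = 1299.09621 / 804.92361 ≈ 1.614

1.614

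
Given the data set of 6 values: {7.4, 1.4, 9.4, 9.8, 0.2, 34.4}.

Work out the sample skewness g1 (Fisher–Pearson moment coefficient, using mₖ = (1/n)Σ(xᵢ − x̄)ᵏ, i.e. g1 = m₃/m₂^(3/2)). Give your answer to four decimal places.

1.3638

x̄ = (7.4 + 1.4 + 9.4 + 9.8 + 0.2 + 34.4) / 6 = 10.4333
deviations (xᵢ − x̄): -3.0333, -9.0333, -1.0333, -0.6333, -10.2333, 23.9667
Σ(xᵢ − x̄)² = 771.3933 ⇒ m₂ = 771.3933/6 = 128.56556
Σ(xᵢ − x̄)³ = 11928.4364 ⇒ m₃ = 11928.4364/6 = 1988.07274
m₂^(3/2) = 128.56556^(1.5) = 1457.76308
g1 = m₃ / m₂^(3/2) = 1988.07274 / 1457.76308 ≈ 1.3638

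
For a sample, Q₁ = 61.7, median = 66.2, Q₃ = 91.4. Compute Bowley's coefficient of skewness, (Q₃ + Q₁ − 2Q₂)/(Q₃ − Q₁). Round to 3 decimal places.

numerator: Q₃ + Q₁ − 2Q₂ = 91.4 + 61.7 − 2×66.2 = 20.7000
denominator: Q₃ − Q₁ = 91.4 − 61.7 = 29.7000
Bowley skewness = 20.7000 / 29.7000 ≈ 0.697

0.697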